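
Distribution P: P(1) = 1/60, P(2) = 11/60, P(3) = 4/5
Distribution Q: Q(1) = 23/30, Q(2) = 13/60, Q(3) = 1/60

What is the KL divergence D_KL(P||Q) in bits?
4.3317 bits

D_KL(P||Q) = Σ P(x) log₂(P(x)/Q(x))

Computing term by term:
  P(1)·log₂(P(1)/Q(1)) = (1/60)·log₂((1/60)/(23/30)) = -0.09206
  P(2)·log₂(P(2)/Q(2)) = (11/60)·log₂((11/60)/(13/60)) = -0.04418
  P(3)·log₂(P(3)/Q(3)) = (4/5)·log₂((4/5)/(1/60)) = 4.46797

D_KL(P||Q) = -0.09206 - 0.04418 + 4.46797 = 4.33173 ≈ 4.3317 bits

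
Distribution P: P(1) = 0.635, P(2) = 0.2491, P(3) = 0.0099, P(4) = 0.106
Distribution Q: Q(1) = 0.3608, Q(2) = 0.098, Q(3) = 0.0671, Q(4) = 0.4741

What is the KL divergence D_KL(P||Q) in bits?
0.5967 bits

D_KL(P||Q) = Σ P(x) log₂(P(x)/Q(x))

Computing term by term:
  P(1)·log₂(P(1)/Q(1)) = 0.635·log₂(0.635/0.3608) = 0.51788
  P(2)·log₂(P(2)/Q(2)) = 0.2491·log₂(0.2491/0.098) = 0.33526
  P(3)·log₂(P(3)/Q(3)) = 0.0099·log₂(0.0099/0.0671) = -0.02733
  P(4)·log₂(P(4)/Q(4)) = 0.106·log₂(0.106/0.4741) = -0.22908

D_KL(P||Q) = 0.51788 + 0.33526 - 0.02733 - 0.22908 = 0.59673 ≈ 0.5967 bits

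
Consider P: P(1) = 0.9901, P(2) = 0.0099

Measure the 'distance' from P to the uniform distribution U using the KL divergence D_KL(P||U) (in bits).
0.9199 bits

U(i) = 1/2 for all i

D_KL(P||U) = Σ P(x) log₂(P(x) / (1/2))
           = Σ P(x) log₂(P(x)) + log₂(2)
           = log₂(2) - H(P)

H(P) = -Σ P(x) log₂(P(x)):
  -P(1)·log₂(P(1)) = -(0.9901)·log₂(0.9901) = 0.01421
  -P(2)·log₂(P(2)) = -(0.0099)·log₂(0.0099) = 0.06592
H(P) = 0.01421 + 0.06592 = 0.08013 bits

log₂(2) = 1.00000 bits

D_KL(P||U) = 1.00000 - 0.08013 = 0.91987 ≈ 0.9199 bits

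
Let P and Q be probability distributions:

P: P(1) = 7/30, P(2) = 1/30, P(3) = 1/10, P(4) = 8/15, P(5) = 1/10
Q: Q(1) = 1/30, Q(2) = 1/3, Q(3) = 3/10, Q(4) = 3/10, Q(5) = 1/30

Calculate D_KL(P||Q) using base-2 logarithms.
0.9870 bits

D_KL(P||Q) = Σ P(x) log₂(P(x)/Q(x))

Computing term by term:
  P(1)·log₂(P(1)/Q(1)) = (7/30)·log₂((7/30)/(1/30)) = 0.65505
  P(2)·log₂(P(2)/Q(2)) = (1/30)·log₂((1/30)/(1/3)) = -0.11073
  P(3)·log₂(P(3)/Q(3)) = (1/10)·log₂((1/10)/(3/10)) = -0.15850
  P(4)·log₂(P(4)/Q(4)) = (8/15)·log₂((8/15)/(3/10)) = 0.44271
  P(5)·log₂(P(5)/Q(5)) = (1/10)·log₂((1/10)/(1/30)) = 0.15850

D_KL(P||Q) = 0.65505 - 0.11073 - 0.15850 + 0.44271 + 0.15850 = 0.98703 ≈ 0.9870 bits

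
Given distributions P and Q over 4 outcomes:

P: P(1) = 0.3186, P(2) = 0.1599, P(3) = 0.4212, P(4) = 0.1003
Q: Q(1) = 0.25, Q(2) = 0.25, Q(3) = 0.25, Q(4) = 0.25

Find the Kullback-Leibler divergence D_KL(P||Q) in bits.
0.1932 bits

D_KL(P||Q) = Σ P(x) log₂(P(x)/Q(x))

Computing term by term:
  P(1)·log₂(P(1)/Q(1)) = 0.3186·log₂(0.3186/0.25) = 0.11145
  P(2)·log₂(P(2)/Q(2)) = 0.1599·log₂(0.1599/0.25) = -0.10310
  P(3)·log₂(P(3)/Q(3)) = 0.4212·log₂(0.4212/0.25) = 0.31699
  P(4)·log₂(P(4)/Q(4)) = 0.1003·log₂(0.1003/0.25) = -0.13216

D_KL(P||Q) = 0.11145 - 0.10310 + 0.31699 - 0.13216 = 0.19318 ≈ 0.1932 bits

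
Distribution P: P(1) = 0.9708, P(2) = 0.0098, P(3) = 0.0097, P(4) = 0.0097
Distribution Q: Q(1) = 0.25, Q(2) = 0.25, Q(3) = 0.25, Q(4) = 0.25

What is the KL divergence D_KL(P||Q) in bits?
1.7634 bits

D_KL(P||Q) = Σ P(x) log₂(P(x)/Q(x))

Computing term by term:
  P(1)·log₂(P(1)/Q(1)) = 0.9708·log₂(0.9708/0.25) = 1.90009
  P(2)·log₂(P(2)/Q(2)) = 0.0098·log₂(0.0098/0.25) = -0.04580
  P(3)·log₂(P(3)/Q(3)) = 0.0097·log₂(0.0097/0.25) = -0.04547
  P(4)·log₂(P(4)/Q(4)) = 0.0097·log₂(0.0097/0.25) = -0.04547

D_KL(P||Q) = 1.90009 - 0.04580 - 0.04547 - 0.04547 = 1.76335 ≈ 1.7634 bits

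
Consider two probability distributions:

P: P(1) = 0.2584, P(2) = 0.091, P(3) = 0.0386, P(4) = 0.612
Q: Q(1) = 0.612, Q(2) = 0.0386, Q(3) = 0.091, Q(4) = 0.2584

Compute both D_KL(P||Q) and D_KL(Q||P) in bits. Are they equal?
D_KL(P||Q) = 0.5047 bits, D_KL(Q||P) = 0.5047 bits. Yes, in this case they are equal (although KL divergence is not symmetric in general).

D_KL(P||Q) = Σ P(x) log₂(P(x)/Q(x))

Computing term by term:
  P(1)·log₂(P(1)/Q(1)) = 0.2584·log₂(0.2584/0.612) = -0.32143
  P(2)·log₂(P(2)/Q(2)) = 0.091·log₂(0.091/0.0386) = 0.11259
  P(3)·log₂(P(3)/Q(3)) = 0.0386·log₂(0.0386/0.091) = -0.04776
  P(4)·log₂(P(4)/Q(4)) = 0.612·log₂(0.612/0.2584) = 0.76128

D_KL(P||Q) = -0.32143 + 0.11259 - 0.04776 + 0.76128 = 0.50468 ≈ 0.5047 bits

D_KL(Q||P) = Σ Q(x) log₂(Q(x)/P(x))

Computing term by term:
  Q(1)·log₂(Q(1)/P(1)) = 0.612·log₂(0.612/0.2584) = 0.76128
  Q(2)·log₂(Q(2)/P(2)) = 0.0386·log₂(0.0386/0.091) = -0.04776
  Q(3)·log₂(Q(3)/P(3)) = 0.091·log₂(0.091/0.0386) = 0.11259
  Q(4)·log₂(Q(4)/P(4)) = 0.2584·log₂(0.2584/0.612) = -0.32143

D_KL(Q||P) = 0.76128 - 0.04776 + 0.11259 - 0.32143 = 0.50468 ≈ 0.5047 bits

These ARE equal here. Q is P with outcomes relabeled (Q(1) = P(4), Q(2) = P(3), Q(3) = P(2), Q(4) = P(1)) by a relabeling that is its own inverse, so the two sums contain exactly the same terms in a different order. This is a special case — KL divergence is not symmetric in general: D_KL(P||Q) ≠ D_KL(Q||P) for most P, Q.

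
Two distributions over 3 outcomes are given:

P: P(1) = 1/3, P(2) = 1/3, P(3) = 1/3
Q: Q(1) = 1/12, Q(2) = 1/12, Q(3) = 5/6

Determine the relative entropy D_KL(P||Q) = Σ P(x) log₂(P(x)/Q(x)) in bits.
0.8927 bits

D_KL(P||Q) = Σ P(x) log₂(P(x)/Q(x))

Computing term by term:
  P(1)·log₂(P(1)/Q(1)) = (1/3)·log₂((1/3)/(1/12)) = 0.66667
  P(2)·log₂(P(2)/Q(2)) = (1/3)·log₂((1/3)/(1/12)) = 0.66667
  P(3)·log₂(P(3)/Q(3)) = (1/3)·log₂((1/3)/(5/6)) = -0.44064

D_KL(P||Q) = 0.66667 + 0.66667 - 0.44064 = 0.89270 ≈ 0.8927 bits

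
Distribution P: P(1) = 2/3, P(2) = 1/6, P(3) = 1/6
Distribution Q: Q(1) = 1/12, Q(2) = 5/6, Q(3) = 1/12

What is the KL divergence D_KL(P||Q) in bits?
1.7797 bits

D_KL(P||Q) = Σ P(x) log₂(P(x)/Q(x))

Computing term by term:
  P(1)·log₂(P(1)/Q(1)) = (2/3)·log₂((2/3)/(1/12)) = 2.00000
  P(2)·log₂(P(2)/Q(2)) = (1/6)·log₂((1/6)/(5/6)) = -0.38699
  P(3)·log₂(P(3)/Q(3)) = (1/6)·log₂((1/6)/(1/12)) = 0.16667

D_KL(P||Q) = 2.00000 - 0.38699 + 0.16667 = 1.77968 ≈ 1.7797 bits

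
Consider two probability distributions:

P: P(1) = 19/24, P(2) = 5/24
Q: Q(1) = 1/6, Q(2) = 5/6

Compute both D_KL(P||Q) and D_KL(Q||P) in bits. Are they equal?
D_KL(P||Q) = 1.3629 bits, D_KL(Q||P) = 1.2920 bits. No, they are not equal.

D_KL(P||Q) = Σ P(x) log₂(P(x)/Q(x))

Computing term by term:
  P(1)·log₂(P(1)/Q(1)) = (19/24)·log₂((19/24)/(1/6)) = 1.77961
  P(2)·log₂(P(2)/Q(2)) = (5/24)·log₂((5/24)/(5/6)) = -0.41667

D_KL(P||Q) = 1.77961 - 0.41667 = 1.36294 ≈ 1.3629 bits

D_KL(Q||P) = Σ Q(x) log₂(Q(x)/P(x))

Computing term by term:
  Q(1)·log₂(Q(1)/P(1)) = (1/6)·log₂((1/6)/(19/24)) = -0.37465
  Q(2)·log₂(Q(2)/P(2)) = (5/6)·log₂((5/6)/(5/24)) = 1.66667

D_KL(Q||P) = -0.37465 + 1.66667 = 1.29202 ≈ 1.2920 bits

These are NOT equal (difference: 0.0709 bits). KL divergence is asymmetric: D_KL(P||Q) ≠ D_KL(Q||P) in general.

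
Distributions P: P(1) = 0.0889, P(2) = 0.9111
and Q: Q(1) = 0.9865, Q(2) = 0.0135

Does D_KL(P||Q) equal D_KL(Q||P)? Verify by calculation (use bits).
D_KL(P||Q) = 5.2277 bits, D_KL(Q||P) = 3.3432 bits. No — D_KL(P||Q) ≠ D_KL(Q||P) for this pair.

D_KL(P||Q) = Σ P(x) log₂(P(x)/Q(x))

Computing term by term:
  P(1)·log₂(P(1)/Q(1)) = 0.0889·log₂(0.0889/0.9865) = -0.30867
  P(2)·log₂(P(2)/Q(2)) = 0.9111·log₂(0.9111/0.0135) = 5.53637

D_KL(P||Q) = -0.30867 + 5.53637 = 5.22770 ≈ 5.2277 bits

D_KL(Q||P) = Σ Q(x) log₂(Q(x)/P(x))

Computing term by term:
  Q(1)·log₂(Q(1)/P(1)) = 0.9865·log₂(0.9865/0.0889) = 3.42519
  Q(2)·log₂(Q(2)/P(2)) = 0.0135·log₂(0.0135/0.9111) = -0.08203

D_KL(Q||P) = 3.42519 - 0.08203 = 3.34316 ≈ 3.3432 bits

These are NOT equal (difference: 1.8845 bits). KL divergence is asymmetric: D_KL(P||Q) ≠ D_KL(Q||P) in general.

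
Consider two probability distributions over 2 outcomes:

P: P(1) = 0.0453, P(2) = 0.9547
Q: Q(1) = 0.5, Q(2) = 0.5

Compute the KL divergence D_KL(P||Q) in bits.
0.7339 bits

D_KL(P||Q) = Σ P(x) log₂(P(x)/Q(x))

Computing term by term:
  P(1)·log₂(P(1)/Q(1)) = 0.0453·log₂(0.0453/0.5) = -0.15693
  P(2)·log₂(P(2)/Q(2)) = 0.9547·log₂(0.9547/0.5) = 0.89085

D_KL(P||Q) = -0.15693 + 0.89085 = 0.73392 ≈ 0.7339 bits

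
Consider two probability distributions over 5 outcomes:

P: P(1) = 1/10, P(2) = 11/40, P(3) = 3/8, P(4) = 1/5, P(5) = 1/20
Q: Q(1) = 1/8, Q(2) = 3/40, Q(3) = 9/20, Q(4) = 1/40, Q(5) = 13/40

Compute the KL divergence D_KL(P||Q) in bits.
0.8496 bits

D_KL(P||Q) = Σ P(x) log₂(P(x)/Q(x))

Computing term by term:
  P(1)·log₂(P(1)/Q(1)) = (1/10)·log₂((1/10)/(1/8)) = -0.03219
  P(2)·log₂(P(2)/Q(2)) = (11/40)·log₂((11/40)/(3/40)) = 0.51548
  P(3)·log₂(P(3)/Q(3)) = (3/8)·log₂((3/8)/(9/20)) = -0.09864
  P(4)·log₂(P(4)/Q(4)) = (1/5)·log₂((1/5)/(1/40)) = 0.60000
  P(5)·log₂(P(5)/Q(5)) = (1/20)·log₂((1/20)/(13/40)) = -0.13502

D_KL(P||Q) = -0.03219 + 0.51548 - 0.09864 + 0.60000 - 0.13502 = 0.84963 ≈ 0.8496 bits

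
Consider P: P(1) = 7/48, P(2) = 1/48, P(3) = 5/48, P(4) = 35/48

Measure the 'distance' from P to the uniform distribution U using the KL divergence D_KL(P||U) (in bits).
0.8064 bits

U(i) = 1/4 for all i

D_KL(P||U) = Σ P(x) log₂(P(x) / (1/4))
           = Σ P(x) log₂(P(x)) + log₂(4)
           = log₂(4) - H(P)

H(P) = -Σ P(x) log₂(P(x)):
  -P(1)·log₂(P(1)) = -(7/48)·log₂(7/48) = 0.40507
  -P(2)·log₂(P(2)) = -(1/48)·log₂(1/48) = 0.11635
  -P(3)·log₂(P(3)) = -(5/48)·log₂(5/48) = 0.33990
  -P(4)·log₂(P(4)) = -(35/48)·log₂(35/48) = 0.33227
H(P) = 0.40507 + 0.11635 + 0.33990 + 0.33227 = 1.19359 bits

log₂(4) = 2.00000 bits

D_KL(P||U) = 2.00000 - 1.19359 = 0.80641 ≈ 0.8064 bits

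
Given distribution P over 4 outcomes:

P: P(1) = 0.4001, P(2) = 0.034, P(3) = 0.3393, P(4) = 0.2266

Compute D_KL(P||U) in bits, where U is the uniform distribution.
0.2910 bits

U(i) = 1/4 for all i

D_KL(P||U) = Σ P(x) log₂(P(x) / (1/4))
           = Σ P(x) log₂(P(x)) + log₂(4)
           = log₂(4) - H(P)

H(P) = -Σ P(x) log₂(P(x)):
  -P(1)·log₂(P(1)) = -(0.4001)·log₂(0.4001) = 0.52876
  -P(2)·log₂(P(2)) = -(0.034)·log₂(0.034) = 0.16586
  -P(3)·log₂(P(3)) = -(0.3393)·log₂(0.3393) = 0.52909
  -P(4)·log₂(P(4)) = -(0.2266)·log₂(0.2266) = 0.48533
H(P) = 0.52876 + 0.16586 + 0.52909 + 0.48533 = 1.70904 bits

log₂(4) = 2.00000 bits

D_KL(P||U) = 2.00000 - 1.70904 = 0.29096 ≈ 0.2910 bits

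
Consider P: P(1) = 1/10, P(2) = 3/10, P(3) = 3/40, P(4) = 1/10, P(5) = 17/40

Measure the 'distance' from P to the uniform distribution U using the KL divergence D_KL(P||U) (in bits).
0.3315 bits

U(i) = 1/5 for all i

D_KL(P||U) = Σ P(x) log₂(P(x) / (1/5))
           = Σ P(x) log₂(P(x)) + log₂(5)
           = log₂(5) - H(P)

H(P) = -Σ P(x) log₂(P(x)):
  -P(1)·log₂(P(1)) = -(1/10)·log₂(1/10) = 0.33219
  -P(2)·log₂(P(2)) = -(3/10)·log₂(3/10) = 0.52109
  -P(3)·log₂(P(3)) = -(3/40)·log₂(3/40) = 0.28027
  -P(4)·log₂(P(4)) = -(1/10)·log₂(1/10) = 0.33219
  -P(5)·log₂(P(5)) = -(17/40)·log₂(17/40) = 0.52465
H(P) = 0.33219 + 0.52109 + 0.28027 + 0.33219 + 0.52465 = 1.99039 bits

log₂(5) = 2.32193 bits

D_KL(P||U) = 2.32193 - 1.99039 = 0.33154 ≈ 0.3315 bits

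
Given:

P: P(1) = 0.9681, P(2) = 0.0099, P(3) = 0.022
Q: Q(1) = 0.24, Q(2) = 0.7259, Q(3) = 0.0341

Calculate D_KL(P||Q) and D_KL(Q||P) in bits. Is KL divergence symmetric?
D_KL(P||Q) = 1.8727 bits, D_KL(Q||P) = 4.0365 bits. No, KL divergence is not symmetric.

D_KL(P||Q) = Σ P(x) log₂(P(x)/Q(x))

Computing term by term:
  P(1)·log₂(P(1)/Q(1)) = 0.9681·log₂(0.9681/0.24) = 1.94793
  P(2)·log₂(P(2)/Q(2)) = 0.0099·log₂(0.0099/0.7259) = -0.06134
  P(3)·log₂(P(3)/Q(3)) = 0.022·log₂(0.022/0.0341) = -0.01391

D_KL(P||Q) = 1.94793 - 0.06134 - 0.01391 = 1.87268 ≈ 1.8727 bits

D_KL(Q||P) = Σ Q(x) log₂(Q(x)/P(x))

Computing term by term:
  Q(1)·log₂(Q(1)/P(1)) = 0.24·log₂(0.24/0.9681) = -0.48291
  Q(2)·log₂(Q(2)/P(2)) = 0.7259·log₂(0.7259/0.0099) = 4.49782
  Q(3)·log₂(Q(3)/P(3)) = 0.0341·log₂(0.0341/0.022) = 0.02156

D_KL(Q||P) = -0.48291 + 4.49782 + 0.02156 = 4.03647 ≈ 4.0365 bits

These are NOT equal (difference: 2.1638 bits). KL divergence is asymmetric: D_KL(P||Q) ≠ D_KL(Q||P) in general.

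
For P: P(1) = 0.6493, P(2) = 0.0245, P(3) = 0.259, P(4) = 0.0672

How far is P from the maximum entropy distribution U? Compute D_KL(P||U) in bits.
0.6978 bits

U(i) = 1/4 for all i

D_KL(P||U) = Σ P(x) log₂(P(x) / (1/4))
           = Σ P(x) log₂(P(x)) + log₂(4)
           = log₂(4) - H(P)

H(P) = -Σ P(x) log₂(P(x)):
  -P(1)·log₂(P(1)) = -(0.6493)·log₂(0.6493) = 0.40454
  -P(2)·log₂(P(2)) = -(0.0245)·log₂(0.0245) = 0.13110
  -P(3)·log₂(P(3)) = -(0.259)·log₂(0.259) = 0.50478
  -P(4)·log₂(P(4)) = -(0.0672)·log₂(0.0672) = 0.26177
H(P) = 0.40454 + 0.13110 + 0.50478 + 0.26177 = 1.30219 bits

log₂(4) = 2.00000 bits

D_KL(P||U) = 2.00000 - 1.30219 = 0.69781 ≈ 0.6978 bits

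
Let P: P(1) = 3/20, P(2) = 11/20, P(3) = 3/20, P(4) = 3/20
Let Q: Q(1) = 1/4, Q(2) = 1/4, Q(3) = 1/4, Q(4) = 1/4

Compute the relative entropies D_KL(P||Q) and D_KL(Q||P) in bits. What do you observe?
D_KL(P||Q) = 0.2940 bits, D_KL(Q||P) = 0.2683 bits. The two directions give different values (D_KL(P||Q) exceeds D_KL(Q||P) by 0.0257 bits): KL divergence is asymmetric.

D_KL(P||Q) = Σ P(x) log₂(P(x)/Q(x))

Computing term by term:
  P(1)·log₂(P(1)/Q(1)) = (3/20)·log₂((3/20)/(1/4)) = -0.11054
  P(2)·log₂(P(2)/Q(2)) = (11/20)·log₂((11/20)/(1/4)) = 0.62563
  P(3)·log₂(P(3)/Q(3)) = (3/20)·log₂((3/20)/(1/4)) = -0.11054
  P(4)·log₂(P(4)/Q(4)) = (3/20)·log₂((3/20)/(1/4)) = -0.11054

D_KL(P||Q) = -0.11054 + 0.62563 - 0.11054 - 0.11054 = 0.29401 ≈ 0.2940 bits

D_KL(Q||P) = Σ Q(x) log₂(Q(x)/P(x))

Computing term by term:
  Q(1)·log₂(Q(1)/P(1)) = (1/4)·log₂((1/4)/(3/20)) = 0.18424
  Q(2)·log₂(Q(2)/P(2)) = (1/4)·log₂((1/4)/(11/20)) = -0.28438
  Q(3)·log₂(Q(3)/P(3)) = (1/4)·log₂((1/4)/(3/20)) = 0.18424
  Q(4)·log₂(Q(4)/P(4)) = (1/4)·log₂((1/4)/(3/20)) = 0.18424

D_KL(Q||P) = 0.18424 - 0.28438 + 0.18424 + 0.18424 = 0.26834 ≈ 0.2683 bits

These are NOT equal (difference: 0.0257 bits). KL divergence is asymmetric: D_KL(P||Q) ≠ D_KL(Q||P) in general.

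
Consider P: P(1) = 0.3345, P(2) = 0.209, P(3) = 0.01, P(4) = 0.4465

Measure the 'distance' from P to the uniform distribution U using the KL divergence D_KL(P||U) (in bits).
0.4137 bits

U(i) = 1/4 for all i

D_KL(P||U) = Σ P(x) log₂(P(x) / (1/4))
           = Σ P(x) log₂(P(x)) + log₂(4)
           = log₂(4) - H(P)

H(P) = -Σ P(x) log₂(P(x)):
  -P(1)·log₂(P(1)) = -(0.3345)·log₂(0.3345) = 0.52848
  -P(2)·log₂(P(2)) = -(0.209)·log₂(0.209) = 0.47201
  -P(3)·log₂(P(3)) = -(0.01)·log₂(0.01) = 0.06644
  -P(4)·log₂(P(4)) = -(0.4465)·log₂(0.4465) = 0.51940
H(P) = 0.52848 + 0.47201 + 0.06644 + 0.51940 = 1.58633 bits

log₂(4) = 2.00000 bits

D_KL(P||U) = 2.00000 - 1.58633 = 0.41367 ≈ 0.4137 bits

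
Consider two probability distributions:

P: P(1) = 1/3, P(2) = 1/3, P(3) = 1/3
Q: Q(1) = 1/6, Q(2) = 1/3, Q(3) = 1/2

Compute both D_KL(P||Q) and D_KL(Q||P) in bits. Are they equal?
D_KL(P||Q) = 0.1383 bits, D_KL(Q||P) = 0.1258 bits. No, they are not equal.

D_KL(P||Q) = Σ P(x) log₂(P(x)/Q(x))

Computing term by term:
  P(1)·log₂(P(1)/Q(1)) = (1/3)·log₂((1/3)/(1/6)) = 0.33333
  P(2)·log₂(P(2)/Q(2)) = (1/3)·log₂((1/3)/(1/3)) = 0.00000
  P(3)·log₂(P(3)/Q(3)) = (1/3)·log₂((1/3)/(1/2)) = -0.19499

D_KL(P||Q) = 0.33333 + 0.00000 - 0.19499 = 0.13834 ≈ 0.1383 bits

D_KL(Q||P) = Σ Q(x) log₂(Q(x)/P(x))

Computing term by term:
  Q(1)·log₂(Q(1)/P(1)) = (1/6)·log₂((1/6)/(1/3)) = -0.16667
  Q(2)·log₂(Q(2)/P(2)) = (1/3)·log₂((1/3)/(1/3)) = 0.00000
  Q(3)·log₂(Q(3)/P(3)) = (1/2)·log₂((1/2)/(1/3)) = 0.29248

D_KL(Q||P) = -0.16667 + 0.00000 + 0.29248 = 0.12581 ≈ 0.1258 bits

These are NOT equal (difference: 0.0125 bits). KL divergence is asymmetric: D_KL(P||Q) ≠ D_KL(Q||P) in general.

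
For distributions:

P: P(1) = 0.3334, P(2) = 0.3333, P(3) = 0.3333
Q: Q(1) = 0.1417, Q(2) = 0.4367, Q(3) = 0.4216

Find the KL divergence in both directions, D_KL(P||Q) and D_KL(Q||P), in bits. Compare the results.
D_KL(P||Q) = 0.1686 bits, D_KL(Q||P) = 0.1383 bits. D_KL(P||Q) is larger than D_KL(Q||P) by 0.0303 bits; the two directions differ.

D_KL(P||Q) = Σ P(x) log₂(P(x)/Q(x))

Computing term by term:
  P(1)·log₂(P(1)/Q(1)) = 0.3334·log₂(0.3334/0.1417) = 0.41155
  P(2)·log₂(P(2)/Q(2)) = 0.3333·log₂(0.3333/0.4367) = -0.12993
  P(3)·log₂(P(3)/Q(3)) = 0.3333·log₂(0.3333/0.4216) = -0.11301

D_KL(P||Q) = 0.41155 - 0.12993 - 0.11301 = 0.16861 ≈ 0.1686 bits

D_KL(Q||P) = Σ Q(x) log₂(Q(x)/P(x))

Computing term by term:
  Q(1)·log₂(Q(1)/P(1)) = 0.1417·log₂(0.1417/0.3334) = -0.17492
  Q(2)·log₂(Q(2)/P(2)) = 0.4367·log₂(0.4367/0.3333) = 0.17023
  Q(3)·log₂(Q(3)/P(3)) = 0.4216·log₂(0.4216/0.3333) = 0.14294

D_KL(Q||P) = -0.17492 + 0.17023 + 0.14294 = 0.13825 ≈ 0.1383 bits

These are NOT equal (difference: 0.0303 bits). KL divergence is asymmetric: D_KL(P||Q) ≠ D_KL(Q||P) in general.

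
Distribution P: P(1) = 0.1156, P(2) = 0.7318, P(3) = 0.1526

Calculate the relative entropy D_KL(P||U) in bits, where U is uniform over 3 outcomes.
0.4816 bits

U(i) = 1/3 for all i

D_KL(P||U) = Σ P(x) log₂(P(x) / (1/3))
           = Σ P(x) log₂(P(x)) + log₂(3)
           = log₂(3) - H(P)

H(P) = -Σ P(x) log₂(P(x)):
  -P(1)·log₂(P(1)) = -(0.1156)·log₂(0.1156) = 0.35984
  -P(2)·log₂(P(2)) = -(0.7318)·log₂(0.7318) = 0.32966
  -P(3)·log₂(P(3)) = -(0.1526)·log₂(0.1526) = 0.41388
H(P) = 0.35984 + 0.32966 + 0.41388 = 1.10338 bits

log₂(3) = 1.58496 bits

D_KL(P||U) = 1.58496 - 1.10338 = 0.48158 ≈ 0.4816 bits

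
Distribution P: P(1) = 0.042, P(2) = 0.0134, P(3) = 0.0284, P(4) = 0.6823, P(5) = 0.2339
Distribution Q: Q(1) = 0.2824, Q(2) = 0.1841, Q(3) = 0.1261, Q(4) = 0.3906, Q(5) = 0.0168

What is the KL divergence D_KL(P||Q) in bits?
1.2105 bits

D_KL(P||Q) = Σ P(x) log₂(P(x)/Q(x))

Computing term by term:
  P(1)·log₂(P(1)/Q(1)) = 0.042·log₂(0.042/0.2824) = -0.11547
  P(2)·log₂(P(2)/Q(2)) = 0.0134·log₂(0.0134/0.1841) = -0.05065
  P(3)·log₂(P(3)/Q(3)) = 0.0284·log₂(0.0284/0.1261) = -0.06108
  P(4)·log₂(P(4)/Q(4)) = 0.6823·log₂(0.6823/0.3906) = 0.54906
  P(5)·log₂(P(5)/Q(5)) = 0.2339·log₂(0.2339/0.0168) = 0.88867

D_KL(P||Q) = -0.11547 - 0.05065 - 0.06108 + 0.54906 + 0.88867 = 1.21053 ≈ 1.2105 bits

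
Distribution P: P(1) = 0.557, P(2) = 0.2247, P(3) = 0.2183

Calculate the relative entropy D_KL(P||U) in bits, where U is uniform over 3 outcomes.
0.1514 bits

U(i) = 1/3 for all i

D_KL(P||U) = Σ P(x) log₂(P(x) / (1/3))
           = Σ P(x) log₂(P(x)) + log₂(3)
           = log₂(3) - H(P)

H(P) = -Σ P(x) log₂(P(x)):
  -P(1)·log₂(P(1)) = -(0.557)·log₂(0.557) = 0.47025
  -P(2)·log₂(P(2)) = -(0.2247)·log₂(0.2247) = 0.48399
  -P(3)·log₂(P(3)) = -(0.2183)·log₂(0.2183) = 0.47930
H(P) = 0.47025 + 0.48399 + 0.47930 = 1.43354 bits

log₂(3) = 1.58496 bits

D_KL(P||U) = 1.58496 - 1.43354 = 0.15142 ≈ 0.1514 bits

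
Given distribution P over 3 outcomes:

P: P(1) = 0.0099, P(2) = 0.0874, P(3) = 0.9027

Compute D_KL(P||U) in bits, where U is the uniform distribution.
1.0784 bits

U(i) = 1/3 for all i

D_KL(P||U) = Σ P(x) log₂(P(x) / (1/3))
           = Σ P(x) log₂(P(x)) + log₂(3)
           = log₂(3) - H(P)

H(P) = -Σ P(x) log₂(P(x)):
  -P(1)·log₂(P(1)) = -(0.0099)·log₂(0.0099) = 0.06592
  -P(2)·log₂(P(2)) = -(0.0874)·log₂(0.0874) = 0.30732
  -P(3)·log₂(P(3)) = -(0.9027)·log₂(0.9027) = 0.13331
H(P) = 0.06592 + 0.30732 + 0.13331 = 0.50655 bits

log₂(3) = 1.58496 bits

D_KL(P||U) = 1.58496 - 0.50655 = 1.07841 ≈ 1.0784 bits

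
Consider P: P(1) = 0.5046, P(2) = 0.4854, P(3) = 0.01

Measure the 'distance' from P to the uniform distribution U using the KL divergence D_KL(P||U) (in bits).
0.5144 bits

U(i) = 1/3 for all i

D_KL(P||U) = Σ P(x) log₂(P(x) / (1/3))
           = Σ P(x) log₂(P(x)) + log₂(3)
           = log₂(3) - H(P)

H(P) = -Σ P(x) log₂(P(x)):
  -P(1)·log₂(P(1)) = -(0.5046)·log₂(0.5046) = 0.49793
  -P(2)·log₂(P(2)) = -(0.4854)·log₂(0.4854) = 0.50615
  -P(3)·log₂(P(3)) = -(0.01)·log₂(0.01) = 0.06644
H(P) = 0.49793 + 0.50615 + 0.06644 = 1.07052 bits

log₂(3) = 1.58496 bits

D_KL(P||U) = 1.58496 - 1.07052 = 0.51444 ≈ 0.5144 bits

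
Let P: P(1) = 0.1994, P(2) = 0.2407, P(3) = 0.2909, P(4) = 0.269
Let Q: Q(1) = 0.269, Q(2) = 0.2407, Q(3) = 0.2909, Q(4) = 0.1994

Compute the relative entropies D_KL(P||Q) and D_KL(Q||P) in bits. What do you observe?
D_KL(P||Q) = 0.0301 bits, D_KL(Q||P) = 0.0301 bits. The two directions give the same value here, because Q is a self-inverse relabeling of P; in general KL divergence is asymmetric.

D_KL(P||Q) = Σ P(x) log₂(P(x)/Q(x))

Computing term by term:
  P(1)·log₂(P(1)/Q(1)) = 0.1994·log₂(0.1994/0.269) = -0.08613
  P(2)·log₂(P(2)/Q(2)) = 0.2407·log₂(0.2407/0.2407) = 0.00000
  P(3)·log₂(P(3)/Q(3)) = 0.2909·log₂(0.2909/0.2909) = 0.00000
  P(4)·log₂(P(4)/Q(4)) = 0.269·log₂(0.269/0.1994) = 0.11619

D_KL(P||Q) = -0.08613 + 0.00000 + 0.00000 + 0.11619 = 0.03006 ≈ 0.0301 bits

D_KL(Q||P) = Σ Q(x) log₂(Q(x)/P(x))

Computing term by term:
  Q(1)·log₂(Q(1)/P(1)) = 0.269·log₂(0.269/0.1994) = 0.11619
  Q(2)·log₂(Q(2)/P(2)) = 0.2407·log₂(0.2407/0.2407) = 0.00000
  Q(3)·log₂(Q(3)/P(3)) = 0.2909·log₂(0.2909/0.2909) = 0.00000
  Q(4)·log₂(Q(4)/P(4)) = 0.1994·log₂(0.1994/0.269) = -0.08613

D_KL(Q||P) = 0.11619 + 0.00000 + 0.00000 - 0.08613 = 0.03006 ≈ 0.0301 bits

These ARE equal here. Q is P with outcomes relabeled (Q(1) = P(4), Q(4) = P(1)) by a relabeling that is its own inverse, so the two sums contain exactly the same terms in a different order. This is a special case — KL divergence is not symmetric in general: D_KL(P||Q) ≠ D_KL(Q||P) for most P, Q.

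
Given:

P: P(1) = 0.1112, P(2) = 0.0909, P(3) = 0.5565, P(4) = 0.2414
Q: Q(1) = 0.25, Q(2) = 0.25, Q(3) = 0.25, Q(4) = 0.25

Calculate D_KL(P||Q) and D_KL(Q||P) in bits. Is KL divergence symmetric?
D_KL(P||Q) = 0.3676 bits, D_KL(Q||P) = 0.3811 bits. No, KL divergence is not symmetric.

D_KL(P||Q) = Σ P(x) log₂(P(x)/Q(x))

Computing term by term:
  P(1)·log₂(P(1)/Q(1)) = 0.1112·log₂(0.1112/0.25) = -0.12997
  P(2)·log₂(P(2)/Q(2)) = 0.0909·log₂(0.0909/0.25) = -0.13268
  P(3)·log₂(P(3)/Q(3)) = 0.5565·log₂(0.5565/0.25) = 0.64245
  P(4)·log₂(P(4)/Q(4)) = 0.2414·log₂(0.2414/0.25) = -0.01219

D_KL(P||Q) = -0.12997 - 0.13268 + 0.64245 - 0.01219 = 0.36761 ≈ 0.3676 bits

D_KL(Q||P) = Σ Q(x) log₂(Q(x)/P(x))

Computing term by term:
  Q(1)·log₂(Q(1)/P(1)) = 0.25·log₂(0.25/0.1112) = 0.29219
  Q(2)·log₂(Q(2)/P(2)) = 0.25·log₂(0.25/0.0909) = 0.36489
  Q(3)·log₂(Q(3)/P(3)) = 0.25·log₂(0.25/0.5565) = -0.28861
  Q(4)·log₂(Q(4)/P(4)) = 0.25·log₂(0.25/0.2414) = 0.01263

D_KL(Q||P) = 0.29219 + 0.36489 - 0.28861 + 0.01263 = 0.38110 ≈ 0.3811 bits

These are NOT equal (difference: 0.0135 bits). KL divergence is asymmetric: D_KL(P||Q) ≠ D_KL(Q||P) in general.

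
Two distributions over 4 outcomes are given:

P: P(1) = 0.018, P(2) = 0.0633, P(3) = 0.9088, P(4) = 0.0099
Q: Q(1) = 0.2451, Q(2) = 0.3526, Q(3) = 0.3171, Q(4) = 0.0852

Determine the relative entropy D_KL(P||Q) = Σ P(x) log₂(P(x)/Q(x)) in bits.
1.1251 bits

D_KL(P||Q) = Σ P(x) log₂(P(x)/Q(x))

Computing term by term:
  P(1)·log₂(P(1)/Q(1)) = 0.018·log₂(0.018/0.2451) = -0.06781
  P(2)·log₂(P(2)/Q(2)) = 0.0633·log₂(0.0633/0.3526) = -0.15684
  P(3)·log₂(P(3)/Q(3)) = 0.9088·log₂(0.9088/0.3171) = 1.38049
  P(4)·log₂(P(4)/Q(4)) = 0.0099·log₂(0.0099/0.0852) = -0.03074

D_KL(P||Q) = -0.06781 - 0.15684 + 1.38049 - 0.03074 = 1.12510 ≈ 1.1251 bits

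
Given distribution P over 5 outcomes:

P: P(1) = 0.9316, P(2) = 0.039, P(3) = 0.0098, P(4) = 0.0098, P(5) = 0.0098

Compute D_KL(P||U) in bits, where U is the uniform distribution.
1.8480 bits

U(i) = 1/5 for all i

D_KL(P||U) = Σ P(x) log₂(P(x) / (1/5))
           = Σ P(x) log₂(P(x)) + log₂(5)
           = log₂(5) - H(P)

H(P) = -Σ P(x) log₂(P(x)):
  -P(1)·log₂(P(1)) = -(0.9316)·log₂(0.9316) = 0.09523
  -P(2)·log₂(P(2)) = -(0.039)·log₂(0.039) = 0.18253
  -P(3)·log₂(P(3)) = -(0.0098)·log₂(0.0098) = 0.06540
  -P(4)·log₂(P(4)) = -(0.0098)·log₂(0.0098) = 0.06540
  -P(5)·log₂(P(5)) = -(0.0098)·log₂(0.0098) = 0.06540
H(P) = 0.09523 + 0.18253 + 0.06540 + 0.06540 + 0.06540 = 0.47396 bits

log₂(5) = 2.32193 bits

D_KL(P||U) = 2.32193 - 0.47396 = 1.84797 ≈ 1.8480 bits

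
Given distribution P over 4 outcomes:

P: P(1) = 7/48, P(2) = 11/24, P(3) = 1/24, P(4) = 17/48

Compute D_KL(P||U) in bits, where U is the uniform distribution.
0.3577 bits

U(i) = 1/4 for all i

D_KL(P||U) = Σ P(x) log₂(P(x) / (1/4))
           = Σ P(x) log₂(P(x)) + log₂(4)
           = log₂(4) - H(P)

H(P) = -Σ P(x) log₂(P(x)):
  -P(1)·log₂(P(1)) = -(7/48)·log₂(7/48) = 0.40507
  -P(2)·log₂(P(2)) = -(11/24)·log₂(11/24) = 0.51587
  -P(3)·log₂(P(3)) = -(1/24)·log₂(1/24) = 0.19104
  -P(4)·log₂(P(4)) = -(17/48)·log₂(17/48) = 0.53036
H(P) = 0.40507 + 0.51587 + 0.19104 + 0.53036 = 1.64234 bits

log₂(4) = 2.00000 bits

D_KL(P||U) = 2.00000 - 1.64234 = 0.35766 ≈ 0.3577 bits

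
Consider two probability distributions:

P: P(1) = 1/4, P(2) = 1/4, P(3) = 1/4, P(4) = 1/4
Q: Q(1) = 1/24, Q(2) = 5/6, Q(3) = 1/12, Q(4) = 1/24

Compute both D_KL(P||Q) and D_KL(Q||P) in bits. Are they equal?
D_KL(P||Q) = 1.2545 bits, D_KL(Q||P) = 1.1000 bits. No, they are not equal.

D_KL(P||Q) = Σ P(x) log₂(P(x)/Q(x))

Computing term by term:
  P(1)·log₂(P(1)/Q(1)) = (1/4)·log₂((1/4)/(1/24)) = 0.64624
  P(2)·log₂(P(2)/Q(2)) = (1/4)·log₂((1/4)/(5/6)) = -0.43424
  P(3)·log₂(P(3)/Q(3)) = (1/4)·log₂((1/4)/(1/12)) = 0.39624
  P(4)·log₂(P(4)/Q(4)) = (1/4)·log₂((1/4)/(1/24)) = 0.64624

D_KL(P||Q) = 0.64624 - 0.43424 + 0.39624 + 0.64624 = 1.25448 ≈ 1.2545 bits

D_KL(Q||P) = Σ Q(x) log₂(Q(x)/P(x))

Computing term by term:
  Q(1)·log₂(Q(1)/P(1)) = (1/24)·log₂((1/24)/(1/4)) = -0.10771
  Q(2)·log₂(Q(2)/P(2)) = (5/6)·log₂((5/6)/(1/4)) = 1.44747
  Q(3)·log₂(Q(3)/P(3)) = (1/12)·log₂((1/12)/(1/4)) = -0.13208
  Q(4)·log₂(Q(4)/P(4)) = (1/24)·log₂((1/24)/(1/4)) = -0.10771

D_KL(Q||P) = -0.10771 + 1.44747 - 0.13208 - 0.10771 = 1.09997 ≈ 1.1000 bits

These are NOT equal (difference: 0.1545 bits). KL divergence is asymmetric: D_KL(P||Q) ≠ D_KL(Q||P) in general.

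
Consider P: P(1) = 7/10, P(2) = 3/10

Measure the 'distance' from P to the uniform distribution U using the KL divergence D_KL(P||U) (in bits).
0.1187 bits

U(i) = 1/2 for all i

D_KL(P||U) = Σ P(x) log₂(P(x) / (1/2))
           = Σ P(x) log₂(P(x)) + log₂(2)
           = log₂(2) - H(P)

H(P) = -Σ P(x) log₂(P(x)):
  -P(1)·log₂(P(1)) = -(7/10)·log₂(7/10) = 0.36020
  -P(2)·log₂(P(2)) = -(3/10)·log₂(3/10) = 0.52109
H(P) = 0.36020 + 0.52109 = 0.88129 bits

log₂(2) = 1.00000 bits

D_KL(P||U) = 1.00000 - 0.88129 = 0.11871 ≈ 0.1187 bits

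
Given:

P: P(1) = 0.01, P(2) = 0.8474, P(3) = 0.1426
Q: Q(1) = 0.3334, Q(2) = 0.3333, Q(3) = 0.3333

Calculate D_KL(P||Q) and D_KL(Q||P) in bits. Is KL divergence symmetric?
D_KL(P||Q) = 0.9155 bits, D_KL(Q||P) = 1.6463 bits. No, KL divergence is not symmetric.

D_KL(P||Q) = Σ P(x) log₂(P(x)/Q(x))

Computing term by term:
  P(1)·log₂(P(1)/Q(1)) = 0.01·log₂(0.01/0.3334) = -0.05059
  P(2)·log₂(P(2)/Q(2)) = 0.8474·log₂(0.8474/0.3333) = 1.14079
  P(3)·log₂(P(3)/Q(3)) = 0.1426·log₂(0.1426/0.3333) = -0.17466

D_KL(P||Q) = -0.05059 + 1.14079 - 0.17466 = 0.91554 ≈ 0.9155 bits

D_KL(Q||P) = Σ Q(x) log₂(Q(x)/P(x))

Computing term by term:
  Q(1)·log₂(Q(1)/P(1)) = 0.3334·log₂(0.3334/0.01) = 1.68673
  Q(2)·log₂(Q(2)/P(2)) = 0.3333·log₂(0.3333/0.8474) = -0.44870
  Q(3)·log₂(Q(3)/P(3)) = 0.3333·log₂(0.3333/0.1426) = 0.40824

D_KL(Q||P) = 1.68673 - 0.44870 + 0.40824 = 1.64627 ≈ 1.6463 bits

These are NOT equal (difference: 0.7308 bits). KL divergence is asymmetric: D_KL(P||Q) ≠ D_KL(Q||P) in general.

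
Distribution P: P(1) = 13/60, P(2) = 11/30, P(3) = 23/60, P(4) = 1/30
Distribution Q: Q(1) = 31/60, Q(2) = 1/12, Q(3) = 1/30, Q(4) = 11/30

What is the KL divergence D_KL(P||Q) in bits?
1.7475 bits

D_KL(P||Q) = Σ P(x) log₂(P(x)/Q(x))

Computing term by term:
  P(1)·log₂(P(1)/Q(1)) = (13/60)·log₂((13/60)/(31/60)) = -0.27165
  P(2)·log₂(P(2)/Q(2)) = (11/30)·log₂((11/30)/(1/12)) = 0.78375
  P(3)·log₂(P(3)/Q(3)) = (23/60)·log₂((23/60)/(1/30)) = 1.35070
  P(4)·log₂(P(4)/Q(4)) = (1/30)·log₂((1/30)/(11/30)) = -0.11531

D_KL(P||Q) = -0.27165 + 0.78375 + 1.35070 - 0.11531 = 1.74749 ≈ 1.7475 bits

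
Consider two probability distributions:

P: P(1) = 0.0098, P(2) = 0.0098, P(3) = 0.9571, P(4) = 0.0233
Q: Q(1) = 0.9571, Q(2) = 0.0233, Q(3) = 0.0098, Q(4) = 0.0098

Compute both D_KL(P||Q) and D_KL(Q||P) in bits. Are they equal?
D_KL(P||Q) = 6.2783 bits, D_KL(Q||P) = 6.2783 bits. Yes, in this case they are equal (although KL divergence is not symmetric in general).

D_KL(P||Q) = Σ P(x) log₂(P(x)/Q(x))

Computing term by term:
  P(1)·log₂(P(1)/Q(1)) = 0.0098·log₂(0.0098/0.9571) = -0.06478
  P(2)·log₂(P(2)/Q(2)) = 0.0098·log₂(0.0098/0.0233) = -0.01224
  P(3)·log₂(P(3)/Q(3)) = 0.9571·log₂(0.9571/0.0098) = 6.32619
  P(4)·log₂(P(4)/Q(4)) = 0.0233·log₂(0.0233/0.0098) = 0.02911

D_KL(P||Q) = -0.06478 - 0.01224 + 6.32619 + 0.02911 = 6.27828 ≈ 6.2783 bits

D_KL(Q||P) = Σ Q(x) log₂(Q(x)/P(x))

Computing term by term:
  Q(1)·log₂(Q(1)/P(1)) = 0.9571·log₂(0.9571/0.0098) = 6.32619
  Q(2)·log₂(Q(2)/P(2)) = 0.0233·log₂(0.0233/0.0098) = 0.02911
  Q(3)·log₂(Q(3)/P(3)) = 0.0098·log₂(0.0098/0.9571) = -0.06478
  Q(4)·log₂(Q(4)/P(4)) = 0.0098·log₂(0.0098/0.0233) = -0.01224

D_KL(Q||P) = 6.32619 + 0.02911 - 0.06478 - 0.01224 = 6.27828 ≈ 6.2783 bits

These ARE equal here. Q is P with outcomes relabeled (Q(1) = P(3), Q(2) = P(4), Q(3) = P(1), Q(4) = P(2)) by a relabeling that is its own inverse, so the two sums contain exactly the same terms in a different order. This is a special case — KL divergence is not symmetric in general: D_KL(P||Q) ≠ D_KL(Q||P) for most P, Q.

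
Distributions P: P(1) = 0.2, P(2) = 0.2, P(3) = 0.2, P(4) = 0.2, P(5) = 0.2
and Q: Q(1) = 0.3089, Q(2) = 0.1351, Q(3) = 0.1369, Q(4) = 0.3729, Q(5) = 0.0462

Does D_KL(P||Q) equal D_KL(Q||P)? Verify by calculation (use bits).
D_KL(P||Q) = 0.3402 bits, D_KL(Q||P) = 0.2799 bits. No — D_KL(P||Q) ≠ D_KL(Q||P) for this pair.

D_KL(P||Q) = Σ P(x) log₂(P(x)/Q(x))

Computing term by term:
  P(1)·log₂(P(1)/Q(1)) = 0.2·log₂(0.2/0.3089) = -0.12543
  P(2)·log₂(P(2)/Q(2)) = 0.2·log₂(0.2/0.1351) = 0.11319
  P(3)·log₂(P(3)/Q(3)) = 0.2·log₂(0.2/0.1369) = 0.10938
  P(4)·log₂(P(4)/Q(4)) = 0.2·log₂(0.2/0.3729) = -0.17976
  P(5)·log₂(P(5)/Q(5)) = 0.2·log₂(0.2/0.0462) = 0.42281

D_KL(P||Q) = -0.12543 + 0.11319 + 0.10938 - 0.17976 + 0.42281 = 0.34019 ≈ 0.3402 bits

D_KL(Q||P) = Σ Q(x) log₂(Q(x)/P(x))

Computing term by term:
  Q(1)·log₂(Q(1)/P(1)) = 0.3089·log₂(0.3089/0.2) = 0.19372
  Q(2)·log₂(Q(2)/P(2)) = 0.1351·log₂(0.1351/0.2) = -0.07646
  Q(3)·log₂(Q(3)/P(3)) = 0.1369·log₂(0.1369/0.2) = -0.07487
  Q(4)·log₂(Q(4)/P(4)) = 0.3729·log₂(0.3729/0.2) = 0.33516
  Q(5)·log₂(Q(5)/P(5)) = 0.0462·log₂(0.0462/0.2) = -0.09767

D_KL(Q||P) = 0.19372 - 0.07646 - 0.07487 + 0.33516 - 0.09767 = 0.27988 ≈ 0.2799 bits

These are NOT equal (difference: 0.0603 bits). KL divergence is asymmetric: D_KL(P||Q) ≠ D_KL(Q||P) in general.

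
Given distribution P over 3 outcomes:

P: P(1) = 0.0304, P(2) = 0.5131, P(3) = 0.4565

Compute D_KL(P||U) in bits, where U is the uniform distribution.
0.4214 bits

U(i) = 1/3 for all i

D_KL(P||U) = Σ P(x) log₂(P(x) / (1/3))
           = Σ P(x) log₂(P(x)) + log₂(3)
           = log₂(3) - H(P)

H(P) = -Σ P(x) log₂(P(x)):
  -P(1)·log₂(P(1)) = -(0.0304)·log₂(0.0304) = 0.15321
  -P(2)·log₂(P(2)) = -(0.5131)·log₂(0.5131) = 0.49396
  -P(3)·log₂(P(3)) = -(0.4565)·log₂(0.4565) = 0.51644
H(P) = 0.15321 + 0.49396 + 0.51644 = 1.16361 bits

log₂(3) = 1.58496 bits

D_KL(P||U) = 1.58496 - 1.16361 = 0.42135 ≈ 0.4214 bits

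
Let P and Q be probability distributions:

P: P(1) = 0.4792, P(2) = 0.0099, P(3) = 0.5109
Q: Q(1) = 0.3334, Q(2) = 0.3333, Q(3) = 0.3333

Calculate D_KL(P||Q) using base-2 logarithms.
0.5154 bits

D_KL(P||Q) = Σ P(x) log₂(P(x)/Q(x))

Computing term by term:
  P(1)·log₂(P(1)/Q(1)) = 0.4792·log₂(0.4792/0.3334) = 0.25080
  P(2)·log₂(P(2)/Q(2)) = 0.0099·log₂(0.0099/0.3333) = -0.05023
  P(3)·log₂(P(3)/Q(3)) = 0.5109·log₂(0.5109/0.3333) = 0.31483

D_KL(P||Q) = 0.25080 - 0.05023 + 0.31483 = 0.51540 ≈ 0.5154 bits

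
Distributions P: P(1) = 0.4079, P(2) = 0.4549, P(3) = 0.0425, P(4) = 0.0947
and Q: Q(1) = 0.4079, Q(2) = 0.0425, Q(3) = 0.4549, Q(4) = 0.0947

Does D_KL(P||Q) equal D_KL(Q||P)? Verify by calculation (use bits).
D_KL(P||Q) = 1.4104 bits, D_KL(Q||P) = 1.4104 bits. Yes — for this pair D_KL(P||Q) = D_KL(Q||P).

D_KL(P||Q) = Σ P(x) log₂(P(x)/Q(x))

Computing term by term:
  P(1)·log₂(P(1)/Q(1)) = 0.4079·log₂(0.4079/0.4079) = 0.00000
  P(2)·log₂(P(2)/Q(2)) = 0.4549·log₂(0.4549/0.0425) = 1.55576
  P(3)·log₂(P(3)/Q(3)) = 0.0425·log₂(0.0425/0.4549) = -0.14535
  P(4)·log₂(P(4)/Q(4)) = 0.0947·log₂(0.0947/0.0947) = 0.00000

D_KL(P||Q) = 0.00000 + 1.55576 - 0.14535 + 0.00000 = 1.41041 ≈ 1.4104 bits

D_KL(Q||P) = Σ Q(x) log₂(Q(x)/P(x))

Computing term by term:
  Q(1)·log₂(Q(1)/P(1)) = 0.4079·log₂(0.4079/0.4079) = 0.00000
  Q(2)·log₂(Q(2)/P(2)) = 0.0425·log₂(0.0425/0.4549) = -0.14535
  Q(3)·log₂(Q(3)/P(3)) = 0.4549·log₂(0.4549/0.0425) = 1.55576
  Q(4)·log₂(Q(4)/P(4)) = 0.0947·log₂(0.0947/0.0947) = 0.00000

D_KL(Q||P) = 0.00000 - 0.14535 + 1.55576 + 0.00000 = 1.41041 ≈ 1.4104 bits

These ARE equal here. Q is P with outcomes relabeled (Q(2) = P(3), Q(3) = P(2)) by a relabeling that is its own inverse, so the two sums contain exactly the same terms in a different order. This is a special case — KL divergence is not symmetric in general: D_KL(P||Q) ≠ D_KL(Q||P) for most P, Q.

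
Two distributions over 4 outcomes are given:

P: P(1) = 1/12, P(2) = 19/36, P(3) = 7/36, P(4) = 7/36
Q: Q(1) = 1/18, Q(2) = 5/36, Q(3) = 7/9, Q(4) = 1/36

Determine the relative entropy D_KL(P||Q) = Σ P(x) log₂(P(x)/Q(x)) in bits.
1.2222 bits

D_KL(P||Q) = Σ P(x) log₂(P(x)/Q(x))

Computing term by term:
  P(1)·log₂(P(1)/Q(1)) = (1/12)·log₂((1/12)/(1/18)) = 0.04875
  P(2)·log₂(P(2)/Q(2)) = (19/36)·log₂((19/36)/(5/36)) = 1.01650
  P(3)·log₂(P(3)/Q(3)) = (7/36)·log₂((7/36)/(7/9)) = -0.38889
  P(4)·log₂(P(4)/Q(4)) = (7/36)·log₂((7/36)/(1/36)) = 0.54587

D_KL(P||Q) = 0.04875 + 1.01650 - 0.38889 + 0.54587 = 1.22223 ≈ 1.2222 bits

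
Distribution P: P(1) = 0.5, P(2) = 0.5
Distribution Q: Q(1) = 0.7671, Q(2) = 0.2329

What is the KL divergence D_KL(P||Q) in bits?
0.2424 bits

D_KL(P||Q) = Σ P(x) log₂(P(x)/Q(x))

Computing term by term:
  P(1)·log₂(P(1)/Q(1)) = 0.5·log₂(0.5/0.7671) = -0.30874
  P(2)·log₂(P(2)/Q(2)) = 0.5·log₂(0.5/0.2329) = 0.55111

D_KL(P||Q) = -0.30874 + 0.55111 = 0.24237 ≈ 0.2424 bits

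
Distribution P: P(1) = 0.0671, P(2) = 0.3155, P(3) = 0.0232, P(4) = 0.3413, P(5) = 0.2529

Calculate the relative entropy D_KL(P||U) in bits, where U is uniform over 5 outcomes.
0.3784 bits

U(i) = 1/5 for all i

D_KL(P||U) = Σ P(x) log₂(P(x) / (1/5))
           = Σ P(x) log₂(P(x)) + log₂(5)
           = log₂(5) - H(P)

H(P) = -Σ P(x) log₂(P(x)):
  -P(1)·log₂(P(1)) = -(0.0671)·log₂(0.0671) = 0.26153
  -P(2)·log₂(P(2)) = -(0.3155)·log₂(0.3155) = 0.52508
  -P(3)·log₂(P(3)) = -(0.0232)·log₂(0.0232) = 0.12597
  -P(4)·log₂(P(4)) = -(0.3413)·log₂(0.3413) = 0.52932
  -P(5)·log₂(P(5)) = -(0.2529)·log₂(0.2529) = 0.50159
H(P) = 0.26153 + 0.52508 + 0.12597 + 0.52932 + 0.50159 = 1.94349 bits

log₂(5) = 2.32193 bits

D_KL(P||U) = 2.32193 - 1.94349 = 0.37844 ≈ 0.3784 bits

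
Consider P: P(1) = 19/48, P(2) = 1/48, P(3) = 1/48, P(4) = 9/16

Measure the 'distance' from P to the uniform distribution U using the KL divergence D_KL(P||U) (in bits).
0.7711 bits

U(i) = 1/4 for all i

D_KL(P||U) = Σ P(x) log₂(P(x) / (1/4))
           = Σ P(x) log₂(P(x)) + log₂(4)
           = log₂(4) - H(P)

H(P) = -Σ P(x) log₂(P(x)):
  -P(1)·log₂(P(1)) = -(19/48)·log₂(19/48) = 0.52924
  -P(2)·log₂(P(2)) = -(1/48)·log₂(1/48) = 0.11635
  -P(3)·log₂(P(3)) = -(1/48)·log₂(1/48) = 0.11635
  -P(4)·log₂(P(4)) = -(9/16)·log₂(9/16) = 0.46692
H(P) = 0.52924 + 0.11635 + 0.11635 + 0.46692 = 1.22886 bits

log₂(4) = 2.00000 bits

D_KL(P||U) = 2.00000 - 1.22886 = 0.77114 ≈ 0.7711 bits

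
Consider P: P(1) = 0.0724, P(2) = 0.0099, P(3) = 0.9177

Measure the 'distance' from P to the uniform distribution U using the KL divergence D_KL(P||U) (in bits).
1.1311 bits

U(i) = 1/3 for all i

D_KL(P||U) = Σ P(x) log₂(P(x) / (1/3))
           = Σ P(x) log₂(P(x)) + log₂(3)
           = log₂(3) - H(P)

H(P) = -Σ P(x) log₂(P(x)):
  -P(1)·log₂(P(1)) = -(0.0724)·log₂(0.0724) = 0.27424
  -P(2)·log₂(P(2)) = -(0.0099)·log₂(0.0099) = 0.06592
  -P(3)·log₂(P(3)) = -(0.9177)·log₂(0.9177) = 0.11371
H(P) = 0.27424 + 0.06592 + 0.11371 = 0.45387 bits

log₂(3) = 1.58496 bits

D_KL(P||U) = 1.58496 - 0.45387 = 1.13109 ≈ 1.1311 bits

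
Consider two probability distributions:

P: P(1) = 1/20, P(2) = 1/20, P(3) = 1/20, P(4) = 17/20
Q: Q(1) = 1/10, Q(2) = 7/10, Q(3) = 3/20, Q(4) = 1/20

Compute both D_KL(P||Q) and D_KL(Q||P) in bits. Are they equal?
D_KL(P||Q) = 3.1547 bits, D_KL(Q||P) = 2.7985 bits. No, they are not equal.

D_KL(P||Q) = Σ P(x) log₂(P(x)/Q(x))

Computing term by term:
  P(1)·log₂(P(1)/Q(1)) = (1/20)·log₂((1/20)/(1/10)) = -0.05000
  P(2)·log₂(P(2)/Q(2)) = (1/20)·log₂((1/20)/(7/10)) = -0.19037
  P(3)·log₂(P(3)/Q(3)) = (1/20)·log₂((1/20)/(3/20)) = -0.07925
  P(4)·log₂(P(4)/Q(4)) = (17/20)·log₂((17/20)/(1/20)) = 3.47434

D_KL(P||Q) = -0.05000 - 0.19037 - 0.07925 + 3.47434 = 3.15472 ≈ 3.1547 bits

D_KL(Q||P) = Σ Q(x) log₂(Q(x)/P(x))

Computing term by term:
  Q(1)·log₂(Q(1)/P(1)) = (1/10)·log₂((1/10)/(1/20)) = 0.10000
  Q(2)·log₂(Q(2)/P(2)) = (7/10)·log₂((7/10)/(1/20)) = 2.66515
  Q(3)·log₂(Q(3)/P(3)) = (3/20)·log₂((3/20)/(1/20)) = 0.23774
  Q(4)·log₂(Q(4)/P(4)) = (1/20)·log₂((1/20)/(17/20)) = -0.20437

D_KL(Q||P) = 0.10000 + 2.66515 + 0.23774 - 0.20437 = 2.79852 ≈ 2.7985 bits

These are NOT equal (difference: 0.3562 bits). KL divergence is asymmetric: D_KL(P||Q) ≠ D_KL(Q||P) in general.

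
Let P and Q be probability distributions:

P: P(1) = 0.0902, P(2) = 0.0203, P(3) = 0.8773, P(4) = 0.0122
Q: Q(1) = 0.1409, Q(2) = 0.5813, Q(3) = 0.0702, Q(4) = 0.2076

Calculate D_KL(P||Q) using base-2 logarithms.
2.9903 bits

D_KL(P||Q) = Σ P(x) log₂(P(x)/Q(x))

Computing term by term:
  P(1)·log₂(P(1)/Q(1)) = 0.0902·log₂(0.0902/0.1409) = -0.05804
  P(2)·log₂(P(2)/Q(2)) = 0.0203·log₂(0.0203/0.5813) = -0.09825
  P(3)·log₂(P(3)/Q(3)) = 0.8773·log₂(0.8773/0.0702) = 3.19647
  P(4)·log₂(P(4)/Q(4)) = 0.0122·log₂(0.0122/0.2076) = -0.04988

D_KL(P||Q) = -0.05804 - 0.09825 + 3.19647 - 0.04988 = 2.99030 ≈ 2.9903 bits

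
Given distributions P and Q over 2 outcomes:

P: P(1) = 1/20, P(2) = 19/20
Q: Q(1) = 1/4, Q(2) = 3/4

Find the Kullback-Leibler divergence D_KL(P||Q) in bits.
0.2079 bits

D_KL(P||Q) = Σ P(x) log₂(P(x)/Q(x))

Computing term by term:
  P(1)·log₂(P(1)/Q(1)) = (1/20)·log₂((1/20)/(1/4)) = -0.11610
  P(2)·log₂(P(2)/Q(2)) = (19/20)·log₂((19/20)/(3/4)) = 0.32399

D_KL(P||Q) = -0.11610 + 0.32399 = 0.20789 ≈ 0.2079 bits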